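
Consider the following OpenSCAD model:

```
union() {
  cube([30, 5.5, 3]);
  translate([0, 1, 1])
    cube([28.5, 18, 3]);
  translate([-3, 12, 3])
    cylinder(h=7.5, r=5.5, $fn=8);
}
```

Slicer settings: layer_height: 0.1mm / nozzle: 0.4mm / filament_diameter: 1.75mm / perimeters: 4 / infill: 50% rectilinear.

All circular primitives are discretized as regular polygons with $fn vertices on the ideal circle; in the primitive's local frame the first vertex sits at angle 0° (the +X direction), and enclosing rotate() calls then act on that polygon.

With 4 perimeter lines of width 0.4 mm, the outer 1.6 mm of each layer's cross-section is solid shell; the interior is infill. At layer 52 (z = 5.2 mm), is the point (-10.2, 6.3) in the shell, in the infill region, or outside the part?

At z = 5.2 mm: the cube is not intersected at this z (z outside [0, 3]); the cube at (0, 1) is not intersected at this z (z outside [1, 4]); the r=5.5 cylinder at (-3, 12) gives a regular 8-gon of circumradius 5.5 (constant along its height); Merging all regions: only the r=5.5 cylinder at (-3, 12) is present, so the union is just that shape — 1 connected region. Overall, the cross-section is a single solid region. The nearest boundary edge runs (-8.50, 12.00)→(-6.89, 8.11); distance from the point to it = 3.77 mm. The point is not inside any of the regions above, so it lies outside the cross-section (3.77 mm from the nearest boundary).

outside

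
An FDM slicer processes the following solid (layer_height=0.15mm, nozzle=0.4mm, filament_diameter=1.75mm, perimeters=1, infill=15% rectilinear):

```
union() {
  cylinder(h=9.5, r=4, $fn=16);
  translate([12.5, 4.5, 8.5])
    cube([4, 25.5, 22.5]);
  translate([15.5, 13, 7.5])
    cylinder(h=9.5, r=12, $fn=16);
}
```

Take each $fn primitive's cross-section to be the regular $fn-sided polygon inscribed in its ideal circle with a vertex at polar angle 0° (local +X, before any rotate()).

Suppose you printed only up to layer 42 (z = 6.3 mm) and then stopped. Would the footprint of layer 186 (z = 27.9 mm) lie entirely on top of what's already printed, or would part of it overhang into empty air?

Compare the two slices. At z = 6.3: the r=4 cylinder contributes a regular 16-gon of circumradius 4 (area = (16/2)·4.000²·sin(360°/16) = 48.98 mm²); the cube at (12.5, 4.5) does not reach this height (z outside [8.5, 31]); the cylinder at (15.5, 13) is not intersected at this z (z outside [7.5, 17]); Taking the union: only the r=4 cylinder is present, so the union is just that shape — area = 48.98 mm². At z = 27.9: the cylinder does not reach this height (z outside [0, 9.5]); the 4×25.5 cube at (12.5, 4.5) contributes its full rectangle (area 102.00 mm²); the cylinder at (15.5, 13) is absent (z outside [7.5, 17]); Combining (union): only the 4×25.5 cube at (12.5, 4.5) is present, so the union is just that shape — area = 102.00 mm². Checking containment: at z = 27.9 the cross-section extends beyond the z = 6.3 cross-section by about 102.00 mm².

part overhangs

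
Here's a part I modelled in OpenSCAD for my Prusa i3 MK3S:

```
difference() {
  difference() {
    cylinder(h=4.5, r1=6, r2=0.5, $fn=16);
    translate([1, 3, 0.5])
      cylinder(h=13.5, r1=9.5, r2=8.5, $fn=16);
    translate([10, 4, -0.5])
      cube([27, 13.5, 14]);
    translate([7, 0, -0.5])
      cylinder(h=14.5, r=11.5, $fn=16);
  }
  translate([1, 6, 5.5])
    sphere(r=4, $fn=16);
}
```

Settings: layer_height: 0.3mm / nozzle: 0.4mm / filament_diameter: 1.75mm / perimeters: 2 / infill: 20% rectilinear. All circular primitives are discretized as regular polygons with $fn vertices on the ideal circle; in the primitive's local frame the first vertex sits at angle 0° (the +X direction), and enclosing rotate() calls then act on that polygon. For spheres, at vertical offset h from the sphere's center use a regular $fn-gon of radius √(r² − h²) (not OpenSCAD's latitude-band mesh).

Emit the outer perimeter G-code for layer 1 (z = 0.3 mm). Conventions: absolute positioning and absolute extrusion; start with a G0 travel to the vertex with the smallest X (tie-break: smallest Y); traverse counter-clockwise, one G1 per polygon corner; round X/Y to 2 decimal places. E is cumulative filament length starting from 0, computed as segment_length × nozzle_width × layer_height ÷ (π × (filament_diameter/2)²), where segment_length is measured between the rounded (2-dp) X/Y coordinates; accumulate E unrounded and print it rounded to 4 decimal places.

At z = 0.3 mm: the cone contributes a regular 16-gon of circumradius 5.633 (interpolated between r1=6 and r2=0.5 at t=0.067); the cone at (1, 3) is not intersected at this z (z outside [0.5, 14]); the cube at (10, 4) (footprint 27×13.5) is included at this height; the r=11.5 cylinder at (7, 0) contributes a regular 16-gon of circumradius 11.5; Subtracting the remaining from the first: starting from the cone, the 27×13.5 cube at (10, 4) misses the remaining region (no effect); the r=11.5 cylinder at (7, 0) partially overlaps it — only the 89.63 mm² overlap (of its 404.88 mm²) is removed, clipping the outline — 1 connected region; the sphere at (1, 6) is absent (|z−center|=5.200 > r=4); Subtracting the remaining from the first: none of the subtracted shapes is present at this height, so that combined region is unchanged — 1 connected region. The outline is a single polygon with 8 vertices. Extrusion per mm of travel: 0.4 × 0.3 / (π × 0.875²) = 0.049890. Accumulating E over each segment gives final E = 0.9035.

G0 X-5.63 Y0.00 Z0.30
G1 X-5.20 Y-2.16 E0.1099
G1 X-3.98 Y-3.98 E0.2192
G1 X-3.67 Y-4.20 E0.2382
G1 X-4.50 Y0.00 E0.4517
G1 X-3.67 Y4.20 E0.6653
G1 X-3.98 Y3.98 E0.6843
G1 X-5.20 Y2.16 E0.7936
G1 X-5.63 Y0.00 E0.9035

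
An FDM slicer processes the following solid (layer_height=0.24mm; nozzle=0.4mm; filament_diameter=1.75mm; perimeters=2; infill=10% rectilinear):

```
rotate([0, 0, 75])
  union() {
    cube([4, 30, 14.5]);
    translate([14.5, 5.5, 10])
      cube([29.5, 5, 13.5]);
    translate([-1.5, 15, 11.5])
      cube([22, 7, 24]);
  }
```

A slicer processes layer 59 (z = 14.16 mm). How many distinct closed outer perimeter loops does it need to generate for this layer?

At z = 14.16 mm: the cube is present — its section is the full 4×30 rectangle; the cube at (14.5, 5.5) is present — its section is the full 29.5×5 rectangle; the 22×7 cube at (-1.5, 15) contributes its full rectangle; Merging all regions: the regions partially overlap (shared area 28.00 mm²), so overlapping operands fuse into one piece — 2 connected regions; (rotated 75° about Z; rotation is an isometry so areas/perimeters/island counts are preserved). The result has 2 disconnected regions.

2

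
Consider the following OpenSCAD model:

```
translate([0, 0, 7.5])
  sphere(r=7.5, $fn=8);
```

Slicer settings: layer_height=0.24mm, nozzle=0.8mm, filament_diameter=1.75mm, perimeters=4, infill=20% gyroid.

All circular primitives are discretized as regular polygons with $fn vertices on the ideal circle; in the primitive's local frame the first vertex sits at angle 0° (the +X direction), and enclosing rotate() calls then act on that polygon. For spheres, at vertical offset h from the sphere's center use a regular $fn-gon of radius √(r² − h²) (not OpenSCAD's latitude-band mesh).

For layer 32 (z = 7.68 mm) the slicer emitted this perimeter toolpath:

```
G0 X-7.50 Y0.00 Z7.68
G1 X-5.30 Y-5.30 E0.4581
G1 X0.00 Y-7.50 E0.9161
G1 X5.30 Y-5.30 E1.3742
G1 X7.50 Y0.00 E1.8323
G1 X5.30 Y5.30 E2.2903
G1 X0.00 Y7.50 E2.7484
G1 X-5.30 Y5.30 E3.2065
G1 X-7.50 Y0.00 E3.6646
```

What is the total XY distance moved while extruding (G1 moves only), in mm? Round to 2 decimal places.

45.91 mm

Sum the Euclidean lengths of each G1 segment: total = 45.91 mm.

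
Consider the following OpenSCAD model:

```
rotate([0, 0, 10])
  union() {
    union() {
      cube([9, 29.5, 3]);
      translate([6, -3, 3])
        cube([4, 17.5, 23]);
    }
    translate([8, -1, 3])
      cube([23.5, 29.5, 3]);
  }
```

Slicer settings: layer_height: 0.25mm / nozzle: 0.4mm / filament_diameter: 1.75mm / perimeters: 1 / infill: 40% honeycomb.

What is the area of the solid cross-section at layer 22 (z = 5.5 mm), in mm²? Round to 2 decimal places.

At z = 5.5 mm: the cube does not reach this height (z outside [0, 3]); the cube at (6, -3) (footprint 4×17.5) is included at this height (area 70.00 mm²); Combining (union): only the 4×17.5 cube at (6, -3) is present, so the union is just that shape — area = 70.00 mm²; the cube at (8, -1) is present — its section is the full 23.5×29.5 rectangle (area 693.25 mm²); Combining (union): the regions partially overlap — summed areas 763.25 mm² minus the doubly-counted overlap 31.00 mm² gives 732.25 mm² — area = 732.25 mm²; (whole slice rotated 10° about Z — lengths, areas and connectivity unchanged). Overall, the cross-section is a single solid region. Net area = 732.25 mm².

732.25 mm²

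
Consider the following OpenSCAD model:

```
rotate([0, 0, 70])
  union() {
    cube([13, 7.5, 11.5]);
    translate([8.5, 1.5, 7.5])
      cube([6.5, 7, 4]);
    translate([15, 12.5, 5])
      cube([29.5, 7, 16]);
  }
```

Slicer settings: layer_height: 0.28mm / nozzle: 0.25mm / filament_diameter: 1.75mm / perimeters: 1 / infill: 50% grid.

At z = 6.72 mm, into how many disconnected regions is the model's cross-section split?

At z = 6.72 mm: the cube is present — its section is the full 13×7.5 rectangle; the cube at (8.5, 1.5) is absent (z outside [7.5, 11.5]); the 29.5×7 cube at (15, 12.5) contributes its full rectangle; Combining (union): the 2 present regions are separate (no shared area or edge), so areas and boundary lengths simply add and each stays a separate island — 2 connected regions; (rotated 70° about Z; rotation is an isometry so areas/perimeters/island counts are preserved). The result has 2 disconnected regions.

2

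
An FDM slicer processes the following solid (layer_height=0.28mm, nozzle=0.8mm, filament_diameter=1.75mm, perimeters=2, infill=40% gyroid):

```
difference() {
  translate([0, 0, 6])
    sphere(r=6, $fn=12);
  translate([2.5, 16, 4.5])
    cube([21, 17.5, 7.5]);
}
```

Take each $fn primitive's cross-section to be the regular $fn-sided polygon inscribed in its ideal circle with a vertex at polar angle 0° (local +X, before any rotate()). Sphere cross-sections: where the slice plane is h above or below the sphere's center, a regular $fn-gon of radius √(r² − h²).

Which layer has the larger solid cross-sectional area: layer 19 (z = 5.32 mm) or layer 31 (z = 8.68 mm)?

layer 19 (z = 5.32 mm)

Layer 19 (z = 5.32): the r=6 sphere contributes a regular 12-gon of circumradius √(6²−0.68²) = 5.961 (area = (12/2)·5.961²·sin(360°/12) = 106.61 mm²); the 21×17.5 cube at (2.5, 16) contributes its full rectangle (area 367.50 mm²); Subtracting the remaining from the first: starting from the r=6 sphere (106.61 mm²), the 21×17.5 cube at (2.5, 16) misses the remaining region (no effect) — area = 106.61 mm². So its area = 106.61 mm². Layer 31 (z = 8.68): the r=6 sphere slices to a regular 12-gon of circumradius 5.368 (√(r²−h²) with h=2.68 from center) (area = (12/2)·5.368²·sin(360°/12) = 86.45 mm²); the cube at (2.5, 16) (footprint 21×17.5) is included at this height (area 367.50 mm²); After the difference (first − rest): starting from the r=6 sphere (86.45 mm²), the 21×17.5 cube at (2.5, 16) misses the remaining region (no effect) — area = 86.45 mm². So its area = 86.45 mm². Layer 19 is larger (106.61 vs 86.45 mm²).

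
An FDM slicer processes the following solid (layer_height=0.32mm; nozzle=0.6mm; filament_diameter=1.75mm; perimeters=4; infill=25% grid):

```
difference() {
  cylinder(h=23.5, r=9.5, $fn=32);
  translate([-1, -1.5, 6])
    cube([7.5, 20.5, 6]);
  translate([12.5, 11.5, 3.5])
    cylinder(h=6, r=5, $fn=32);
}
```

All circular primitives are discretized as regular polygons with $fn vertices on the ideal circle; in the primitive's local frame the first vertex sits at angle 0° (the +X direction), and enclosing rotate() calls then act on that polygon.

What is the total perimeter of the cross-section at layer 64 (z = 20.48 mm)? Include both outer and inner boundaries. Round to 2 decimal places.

At z = 20.48 mm: the cylinder: section is a regular 32-gon, circumradius r=9.5 (perimeter = 2·32·9.500·sin(180°/32) = 59.59 mm); the cube at (-1, -1.5) does not reach this height (z outside [6, 12]); the cylinder at (12.5, 11.5) does not reach this height (z outside [3.5, 9.5]); Subtracting the remaining from the first: none of the subtracted shapes is present at this height, so the r=9.5 cylinder is unchanged — boundary = 59.59 mm. Overall, the cross-section is a single solid region. Total boundary length (outer) = 59.59 mm.

59.59 mm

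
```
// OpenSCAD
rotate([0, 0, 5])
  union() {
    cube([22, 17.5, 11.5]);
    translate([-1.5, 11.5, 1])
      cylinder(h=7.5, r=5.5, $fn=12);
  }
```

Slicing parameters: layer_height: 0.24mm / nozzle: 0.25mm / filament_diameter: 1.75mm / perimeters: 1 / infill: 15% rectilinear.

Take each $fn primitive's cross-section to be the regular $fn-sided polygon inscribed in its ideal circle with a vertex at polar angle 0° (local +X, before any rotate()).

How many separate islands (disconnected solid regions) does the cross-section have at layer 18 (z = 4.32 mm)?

1

At z = 4.32 mm: the cube is present — its section is the full 22×17.5 rectangle; the r=5.5 cylinder at (-1.5, 11.5) gives a regular 12-gon of circumradius 5.5 (constant along its height); Taking the union: the regions partially overlap (shared area 29.48 mm²), so overlapping operands fuse into one piece — 1 connected region; (whole slice rotated 5° about Z — lengths, areas and connectivity unchanged). Overall, the cross-section is a single solid region. Island count = 1.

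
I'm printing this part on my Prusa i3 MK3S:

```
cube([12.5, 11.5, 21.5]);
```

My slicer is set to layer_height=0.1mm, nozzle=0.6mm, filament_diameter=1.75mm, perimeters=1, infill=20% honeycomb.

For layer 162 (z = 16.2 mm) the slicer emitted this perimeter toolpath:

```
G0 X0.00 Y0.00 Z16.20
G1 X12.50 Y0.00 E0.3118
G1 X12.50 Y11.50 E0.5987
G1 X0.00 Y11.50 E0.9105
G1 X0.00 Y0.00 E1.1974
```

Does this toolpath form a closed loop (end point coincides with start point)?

yes

Start point (G0): (0.00, 0.00). End point (last G1): the path returns to the start — closed.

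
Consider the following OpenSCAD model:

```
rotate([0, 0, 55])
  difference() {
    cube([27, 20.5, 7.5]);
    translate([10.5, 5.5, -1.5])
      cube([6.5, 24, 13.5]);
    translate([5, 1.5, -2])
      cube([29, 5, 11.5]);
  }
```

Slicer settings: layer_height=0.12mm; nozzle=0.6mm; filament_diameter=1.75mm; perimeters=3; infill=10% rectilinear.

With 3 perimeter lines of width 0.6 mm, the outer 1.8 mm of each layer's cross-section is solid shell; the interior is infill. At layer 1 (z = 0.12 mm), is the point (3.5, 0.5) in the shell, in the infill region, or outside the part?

At z = 0.12 mm: the 27×20.5 cube contributes its full rectangle; the 6.5×24 cube at (10.5, 5.5) contributes its full rectangle; the cube at (5, 1.5) (footprint 29×5) is included at this height; After the difference (first − rest): starting from the 27×20.5 cube, the 6.5×24 cube at (10.5, 5.5) partially overlaps it — only the 97.50 mm² overlap (of its 156.00 mm²) is removed, clipping the outline; the 29×5 cube at (5, 1.5) partially overlaps it — only the 103.50 mm² overlap (of its 145.00 mm²) is removed, clipping the outline — 2 connected regions; (whole slice rotated 55° about Z — lengths, areas and connectivity unchanged). Overall, the cross-section has 2 separate islands. Undo the 55° rotation: the query point maps to (2.417, -2.580) in the un-rotated model frame. The nearest boundary edge runs (27.00, 0.00)→(0.00, 0.00); distance from the point to it = 2.58 mm. The point is not inside any of the regions above, so it lies outside the cross-section (2.58 mm from the nearest boundary).

outside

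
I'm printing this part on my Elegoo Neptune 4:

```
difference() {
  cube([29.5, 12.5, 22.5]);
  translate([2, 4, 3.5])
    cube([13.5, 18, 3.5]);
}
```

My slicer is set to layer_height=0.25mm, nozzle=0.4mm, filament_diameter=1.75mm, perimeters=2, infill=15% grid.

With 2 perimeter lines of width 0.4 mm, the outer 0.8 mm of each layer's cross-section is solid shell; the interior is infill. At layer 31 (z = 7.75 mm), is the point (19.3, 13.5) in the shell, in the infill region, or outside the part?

At z = 7.75 mm: the cube (footprint 29.5×12.5) is included at this height; the cube at (2, 4) is not intersected at this z (z outside [3.5, 7]); After the difference (first − rest): none of the subtracted shapes is present at this height, so the 29.5×12.5 cube is unchanged — 1 connected region. Overall, the cross-section is a single solid region. The nearest boundary edge runs (29.50, 12.50)→(0.00, 12.50); distance from the point to it = 1.00 mm. The point is not inside any of the regions above, so it lies outside the cross-section (1.00 mm from the nearest boundary).

outside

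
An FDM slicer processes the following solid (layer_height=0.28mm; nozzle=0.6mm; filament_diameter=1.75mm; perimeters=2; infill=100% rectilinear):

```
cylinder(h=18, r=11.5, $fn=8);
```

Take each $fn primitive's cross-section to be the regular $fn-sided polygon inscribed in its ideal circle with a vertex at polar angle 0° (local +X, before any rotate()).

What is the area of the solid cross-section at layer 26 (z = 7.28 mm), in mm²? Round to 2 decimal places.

At z = 7.28 mm: the r=11.5 cylinder contributes a regular 8-gon of circumradius 11.5 (area = (8/2)·11.500²·sin(360°/8) = 374.06 mm²). Overall, the cross-section is a single solid region. Net area = 374.06 mm².

374.06 mm²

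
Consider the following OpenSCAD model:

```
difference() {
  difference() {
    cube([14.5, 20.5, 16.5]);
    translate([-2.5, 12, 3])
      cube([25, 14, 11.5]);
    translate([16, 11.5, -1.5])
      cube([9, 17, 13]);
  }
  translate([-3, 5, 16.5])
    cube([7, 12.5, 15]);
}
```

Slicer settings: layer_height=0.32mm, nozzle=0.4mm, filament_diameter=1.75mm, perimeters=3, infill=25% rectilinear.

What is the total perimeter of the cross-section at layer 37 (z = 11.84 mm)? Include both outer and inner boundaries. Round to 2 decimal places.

At z = 11.84 mm: the cube (footprint 14.5×20.5) is included at this height (perimeter 70.00 mm); the 25×14 cube at (-2.5, 12) contributes its full rectangle (perimeter 78.00 mm); the cube at (16, 11.5) is absent (z outside [-1.5, 11.5]); Taking the first minus the rest: starting from the 14.5×20.5 cube, the 25×14 cube at (-2.5, 12) partially overlaps it — only the 123.25 mm² overlap (of its 350.00 mm²) is removed, clipping the outline — boundary = 53.00 mm; the cube at (-3, 5) does not reach this height (z outside [16.5, 31.5]); After the difference (first − rest): none of the subtracted shapes is present at this height, so that combined region is unchanged — boundary = 53.00 mm. Overall, the cross-section is a single solid region. Total boundary length (outer) = 53.00 mm.

53.00 mm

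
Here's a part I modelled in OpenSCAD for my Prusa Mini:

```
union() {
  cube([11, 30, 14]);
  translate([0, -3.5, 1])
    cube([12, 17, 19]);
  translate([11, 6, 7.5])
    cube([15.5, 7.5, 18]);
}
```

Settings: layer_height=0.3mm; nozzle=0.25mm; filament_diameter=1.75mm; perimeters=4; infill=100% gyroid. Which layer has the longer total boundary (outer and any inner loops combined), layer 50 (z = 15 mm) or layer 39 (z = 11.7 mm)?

Layer 50 (z = 15): the cube is absent (z outside [0, 14]); the cube at (0, -3.5) is present — its section is the full 12×17 rectangle (perimeter 58.00 mm); the cube at (11, 6) is present — its section is the full 15.5×7.5 rectangle (perimeter 46.00 mm); Combining (union): the regions partially overlap (shared area 7.50 mm²), so the edge portions inside another operand are dropped and the merged outline is re-measured after clipping — boundary = 87.00 mm. So its perimeter = 87.00 mm. Layer 39 (z = 11.7): the cube is present — its section is the full 11×30 rectangle (perimeter 82.00 mm); the 12×17 cube at (0, -3.5) contributes its full rectangle (perimeter 58.00 mm); the cube at (11, 6) (footprint 15.5×7.5) is included at this height (perimeter 46.00 mm); Combining (union): the regions partially overlap (shared area 156.00 mm²), so the edge portions inside another operand are dropped and the merged outline is re-measured after clipping — boundary = 120.00 mm. So its perimeter = 120.00 mm. Layer 39 is larger (120.00 vs 87.00 mm).

layer 39 (z = 11.7 mm)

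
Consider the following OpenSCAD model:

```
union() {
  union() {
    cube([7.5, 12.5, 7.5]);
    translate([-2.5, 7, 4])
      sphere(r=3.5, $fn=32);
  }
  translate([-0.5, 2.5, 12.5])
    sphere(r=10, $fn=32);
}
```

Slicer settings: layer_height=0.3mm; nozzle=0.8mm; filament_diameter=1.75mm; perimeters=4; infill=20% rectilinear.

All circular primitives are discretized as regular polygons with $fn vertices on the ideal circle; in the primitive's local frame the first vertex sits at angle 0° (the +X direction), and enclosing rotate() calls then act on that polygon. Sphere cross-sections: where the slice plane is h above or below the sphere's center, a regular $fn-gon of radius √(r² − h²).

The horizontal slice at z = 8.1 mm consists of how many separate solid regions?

At z = 8.1 mm: the cube does not reach this height (z outside [0, 7.5]); the sphere at (-2.5, 7) does not reach this height (|z−center|=4.100 > r=3.5); Taking the union: nothing is present at this height; the sphere at (-0.5, 2.5): section is a regular 32-gon, circumradius = √(r²−h²) = √(10²−4.4²) = 8.980; Combining (union): only the r=10 sphere at (-0.5, 2.5) is present, so the union is just that shape — 1 connected region. The result has 1 disconnected region.

1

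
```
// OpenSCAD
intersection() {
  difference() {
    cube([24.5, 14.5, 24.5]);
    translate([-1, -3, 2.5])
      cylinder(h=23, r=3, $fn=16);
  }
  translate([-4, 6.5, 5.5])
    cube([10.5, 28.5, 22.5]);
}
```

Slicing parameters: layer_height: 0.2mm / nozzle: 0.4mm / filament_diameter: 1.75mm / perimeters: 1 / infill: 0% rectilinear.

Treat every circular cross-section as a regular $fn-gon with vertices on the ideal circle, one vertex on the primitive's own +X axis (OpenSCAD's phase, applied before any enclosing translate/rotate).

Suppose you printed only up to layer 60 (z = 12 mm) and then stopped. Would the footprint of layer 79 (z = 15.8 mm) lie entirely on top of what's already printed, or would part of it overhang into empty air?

entirely on top

Compare the two slices. At z = 12: the 24.5×14.5 cube contributes its full rectangle (area 355.25 mm²); the r=3 cylinder at (-1, -3) contributes a regular 16-gon of circumradius 3 (area = (16/2)·3.000²·sin(360°/16) = 27.55 mm²); After the difference (first − rest): starting from the 24.5×14.5 cube (355.25 mm²), the r=3 cylinder at (-1, -3) misses the remaining region (no effect) — area = 355.25 mm²; the 10.5×28.5 cube at (-4, 6.5) contributes its full rectangle (area 299.25 mm²); Keeping only the common overlap: the 10.5×28.5 cube at (-4, 6.5) partially overlaps the result so far; clipping to the common part keeps 52.00 mm² — area = 52.00 mm². At z = 15.8: the cube (footprint 24.5×14.5) is included at this height (area 355.25 mm²); the r=3 cylinder at (-1, -3) contributes a regular 16-gon of circumradius 3 (area = (16/2)·3.000²·sin(360°/16) = 27.55 mm²); After the difference (first − rest): starting from the 24.5×14.5 cube (355.25 mm²), the r=3 cylinder at (-1, -3) misses the remaining region (no effect) — area = 355.25 mm²; the 10.5×28.5 cube at (-4, 6.5) contributes its full rectangle (area 299.25 mm²); Taking the intersection: the 10.5×28.5 cube at (-4, 6.5) partially overlaps the result so far; clipping to the common part keeps 52.00 mm² — area = 52.00 mm². Checking containment: the cross-section at z = 15.8 is a subset of the cross-section at z = 12.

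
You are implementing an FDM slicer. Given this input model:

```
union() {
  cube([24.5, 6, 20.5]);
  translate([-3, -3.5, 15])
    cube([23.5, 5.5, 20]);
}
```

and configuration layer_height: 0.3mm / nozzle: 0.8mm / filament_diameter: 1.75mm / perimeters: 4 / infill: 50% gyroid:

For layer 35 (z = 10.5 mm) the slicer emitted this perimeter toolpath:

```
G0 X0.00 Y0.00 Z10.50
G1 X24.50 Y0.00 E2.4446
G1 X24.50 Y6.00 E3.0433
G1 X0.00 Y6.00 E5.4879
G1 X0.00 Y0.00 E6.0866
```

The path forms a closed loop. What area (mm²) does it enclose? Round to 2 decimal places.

Apply the shoelace formula to the sequence of (X, Y) vertices; enclosed area = 147.00 mm².

147.00 mm²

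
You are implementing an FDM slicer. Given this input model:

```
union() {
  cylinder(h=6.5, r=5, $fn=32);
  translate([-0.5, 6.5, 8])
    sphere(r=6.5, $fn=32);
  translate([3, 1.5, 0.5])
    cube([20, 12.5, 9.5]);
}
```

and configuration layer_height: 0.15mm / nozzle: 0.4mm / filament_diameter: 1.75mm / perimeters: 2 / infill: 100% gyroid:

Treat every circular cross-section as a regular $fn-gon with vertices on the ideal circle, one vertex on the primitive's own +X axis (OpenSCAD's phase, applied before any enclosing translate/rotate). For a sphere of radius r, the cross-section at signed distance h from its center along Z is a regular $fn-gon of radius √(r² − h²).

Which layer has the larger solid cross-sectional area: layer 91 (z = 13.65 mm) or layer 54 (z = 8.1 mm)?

Layer 91 (z = 13.65): the cylinder is absent (z outside [0, 6.5]); the sphere at (-0.5, 6.5): section is a regular 32-gon, circumradius = √(r²−h²) = √(6.5²−5.65²) = 3.214 (area = (32/2)·3.214²·sin(360°/32) = 32.24 mm²); the cube at (3, 1.5) is not intersected at this z (z outside [0.5, 10]); Combining (union): only the r=6.5 sphere at (-0.5, 6.5) is present, so the union is just that shape — area = 32.24 mm². So its area = 32.24 mm². Layer 54 (z = 8.1): the cylinder does not reach this height (z outside [0, 6.5]); the r=6.5 sphere at (-0.5, 6.5) contributes a regular 32-gon of circumradius √(6.5²−0.1²) = 6.499 (area = (32/2)·6.499²·sin(360°/32) = 131.85 mm²); the cube at (3, 1.5) is present — its section is the full 20×12.5 rectangle (area 250.00 mm²); Merging all regions: the regions partially overlap — summed areas 381.85 mm² minus the doubly-counted overlap 22.75 mm² gives 359.10 mm² — area = 359.10 mm². So its area = 359.10 mm². Layer 54 is larger (359.10 vs 32.24 mm²).

layer 54 (z = 8.1 mm)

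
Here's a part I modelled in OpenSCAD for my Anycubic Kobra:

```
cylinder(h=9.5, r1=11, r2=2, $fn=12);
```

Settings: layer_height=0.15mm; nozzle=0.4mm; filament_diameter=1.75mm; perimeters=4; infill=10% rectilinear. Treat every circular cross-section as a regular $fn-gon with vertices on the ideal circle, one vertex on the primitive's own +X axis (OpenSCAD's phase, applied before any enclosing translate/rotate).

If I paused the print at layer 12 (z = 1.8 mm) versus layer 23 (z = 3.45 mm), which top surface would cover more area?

Layer 12 (z = 1.8): the cone: at t=0.189 of its height the radius interpolates to r₁+(r₂−r₁)t = 9.295, giving a regular 12-gon of that circumradius (area = (12/2)·9.295²·sin(360°/12) = 259.18 mm²). So its area = 259.18 mm². Layer 23 (z = 3.45): the cone contributes a regular 12-gon of circumradius 7.732 (interpolated between r1=11 and r2=2 at t=0.363) (area = (12/2)·7.732²·sin(360°/12) = 179.33 mm²). So its area = 179.33 mm². Layer 12 is larger (259.18 vs 179.33 mm²).

layer 12 (z = 1.8 mm)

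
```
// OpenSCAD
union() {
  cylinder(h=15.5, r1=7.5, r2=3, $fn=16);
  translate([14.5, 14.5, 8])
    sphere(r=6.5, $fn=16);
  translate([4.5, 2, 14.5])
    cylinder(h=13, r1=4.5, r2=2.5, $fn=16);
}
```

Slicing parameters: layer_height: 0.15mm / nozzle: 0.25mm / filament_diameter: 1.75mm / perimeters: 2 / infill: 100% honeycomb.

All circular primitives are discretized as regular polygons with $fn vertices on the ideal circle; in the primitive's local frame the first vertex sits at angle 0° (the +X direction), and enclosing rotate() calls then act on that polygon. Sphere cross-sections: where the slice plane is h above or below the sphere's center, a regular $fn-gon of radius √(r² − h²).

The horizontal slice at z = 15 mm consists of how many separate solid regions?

1

At z = 15 mm: the cone contributes a regular 16-gon of circumradius 3.145 (interpolated between r1=7.5 and r2=3 at t=0.968); the sphere at (14.5, 14.5) is absent (|z−center|=7.000 > r=6.5); the cone at (4.5, 2) contributes a regular 16-gon of circumradius 4.423 (interpolated between r1=4.5 and r2=2.5 at t=0.038); Merging all regions: the regions partially overlap (shared area 9.66 mm²), so overlapping operands fuse into one piece — 1 connected region. The result has 1 disconnected region.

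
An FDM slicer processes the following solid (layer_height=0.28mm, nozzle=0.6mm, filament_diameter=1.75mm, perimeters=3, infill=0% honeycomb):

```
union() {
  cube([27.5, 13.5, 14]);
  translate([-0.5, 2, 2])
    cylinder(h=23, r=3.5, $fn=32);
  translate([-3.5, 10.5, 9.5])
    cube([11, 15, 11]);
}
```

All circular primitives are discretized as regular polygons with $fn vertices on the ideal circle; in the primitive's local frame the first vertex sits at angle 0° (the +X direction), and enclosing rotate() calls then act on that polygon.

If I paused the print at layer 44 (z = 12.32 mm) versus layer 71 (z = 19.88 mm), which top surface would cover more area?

Layer 44 (z = 12.32): the cube is present — its section is the full 27.5×13.5 rectangle (area 371.25 mm²); the r=3.5 cylinder at (-0.5, 2) gives a regular 32-gon of circumradius 3.5 (constant along its height) (area = (32/2)·3.500²·sin(360°/32) = 38.24 mm²); the 11×15 cube at (-3.5, 10.5) contributes its full rectangle (area 165.00 mm²); Combining (union): the regions partially overlap — summed areas 574.49 mm² minus the doubly-counted overlap 35.90 mm² gives 538.59 mm² — area = 538.59 mm². So its area = 538.59 mm². Layer 71 (z = 19.88): the cube is absent (z outside [0, 14]); the cylinder at (-0.5, 2): section is a regular 32-gon, circumradius r=3.5 (area = (32/2)·3.500²·sin(360°/32) = 38.24 mm²); the 11×15 cube at (-3.5, 10.5) contributes its full rectangle (area 165.00 mm²); Taking the union: the 2 present regions are separate (no shared area or edge), so areas and boundary lengths simply add and each stays a separate island — area = 203.24 mm². So its area = 203.24 mm². Layer 44 is larger (538.59 vs 203.24 mm²).

layer 44 (z = 12.32 mm)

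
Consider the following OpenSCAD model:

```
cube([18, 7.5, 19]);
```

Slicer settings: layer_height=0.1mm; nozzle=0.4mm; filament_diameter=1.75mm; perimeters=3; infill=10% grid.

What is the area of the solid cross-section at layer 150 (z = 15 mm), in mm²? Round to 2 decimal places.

135.00 mm²

At z = 15 mm: the 18×7.5 cube contributes its full rectangle (area 135.00 mm²). Overall, the cross-section is a single solid region. Net area = 135.00 mm².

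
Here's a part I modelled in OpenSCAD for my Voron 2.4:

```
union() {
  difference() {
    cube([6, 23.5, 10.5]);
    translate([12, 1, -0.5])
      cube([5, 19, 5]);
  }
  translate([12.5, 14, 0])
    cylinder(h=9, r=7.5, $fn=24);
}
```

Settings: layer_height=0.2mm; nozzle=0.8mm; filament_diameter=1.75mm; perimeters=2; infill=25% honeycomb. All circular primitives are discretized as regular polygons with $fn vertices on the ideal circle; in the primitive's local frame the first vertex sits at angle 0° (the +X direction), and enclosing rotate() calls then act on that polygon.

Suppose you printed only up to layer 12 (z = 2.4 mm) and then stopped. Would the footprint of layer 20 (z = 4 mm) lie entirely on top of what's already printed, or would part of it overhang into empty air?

entirely on top

Compare the two slices. At z = 2.4: the cube is present — its section is the full 6×23.5 rectangle (area 141.00 mm²); the cube at (12, 1) (footprint 5×19) is included at this height (area 95.00 mm²); Subtracting the remaining from the first: starting from the 6×23.5 cube (141.00 mm²), the 5×19 cube at (12, 1) misses the remaining region (no effect) — area = 141.00 mm²; the r=7.5 cylinder at (12.5, 14) contributes a regular 24-gon of circumradius 7.5 (area = (24/2)·7.500²·sin(360°/24) = 174.70 mm²); Combining (union): the regions partially overlap — summed areas 315.70 mm² minus the doubly-counted overlap 4.72 mm² gives 310.98 mm² — area = 310.98 mm². At z = 4: the cube (footprint 6×23.5) is included at this height (area 141.00 mm²); the cube at (12, 1) is present — its section is the full 5×19 rectangle (area 95.00 mm²); Subtracting the remaining from the first: starting from the 6×23.5 cube (141.00 mm²), the 5×19 cube at (12, 1) misses the remaining region (no effect) — area = 141.00 mm²; the cylinder at (12.5, 14): section is a regular 24-gon, circumradius r=7.5 (area = (24/2)·7.500²·sin(360°/24) = 174.70 mm²); Merging all regions: the regions partially overlap — summed areas 315.70 mm² minus the doubly-counted overlap 4.72 mm² gives 310.98 mm² — area = 310.98 mm². Checking containment: the cross-section at z = 4 is a subset of the cross-section at z = 2.4.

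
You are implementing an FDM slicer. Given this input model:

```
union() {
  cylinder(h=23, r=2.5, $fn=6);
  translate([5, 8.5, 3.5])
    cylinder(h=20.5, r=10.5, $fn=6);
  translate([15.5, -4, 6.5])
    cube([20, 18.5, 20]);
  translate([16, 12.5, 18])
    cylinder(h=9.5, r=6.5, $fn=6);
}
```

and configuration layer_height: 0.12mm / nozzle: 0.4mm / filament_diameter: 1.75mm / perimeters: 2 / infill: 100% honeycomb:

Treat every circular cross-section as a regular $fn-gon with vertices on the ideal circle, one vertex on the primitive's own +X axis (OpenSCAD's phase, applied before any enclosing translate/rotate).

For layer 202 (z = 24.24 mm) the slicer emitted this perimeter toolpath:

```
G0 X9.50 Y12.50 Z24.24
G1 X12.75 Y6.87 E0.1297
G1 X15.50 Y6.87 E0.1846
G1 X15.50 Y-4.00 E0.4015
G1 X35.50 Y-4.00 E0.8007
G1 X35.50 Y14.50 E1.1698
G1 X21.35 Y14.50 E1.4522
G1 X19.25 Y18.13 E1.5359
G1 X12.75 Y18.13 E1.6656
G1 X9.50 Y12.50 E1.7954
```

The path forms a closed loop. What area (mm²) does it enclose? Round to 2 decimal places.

436.69 mm²

Apply the shoelace formula to the sequence of (X, Y) vertices; enclosed area = 436.69 mm².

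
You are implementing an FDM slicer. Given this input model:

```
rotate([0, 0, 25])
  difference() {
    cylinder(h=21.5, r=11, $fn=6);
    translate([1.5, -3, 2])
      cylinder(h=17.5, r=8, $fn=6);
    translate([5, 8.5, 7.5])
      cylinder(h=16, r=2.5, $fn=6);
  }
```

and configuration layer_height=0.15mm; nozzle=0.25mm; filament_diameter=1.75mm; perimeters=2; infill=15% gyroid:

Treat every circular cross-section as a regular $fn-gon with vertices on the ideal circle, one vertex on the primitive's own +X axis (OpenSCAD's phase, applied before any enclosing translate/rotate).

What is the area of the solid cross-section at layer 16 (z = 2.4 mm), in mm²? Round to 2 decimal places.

At z = 2.4 mm: the r=11 cylinder gives a regular 6-gon of circumradius 11 (constant along its height) (area = (6/2)·11.000²·sin(360°/6) = 314.37 mm²); the r=8 cylinder at (1.5, -3) gives a regular 6-gon of circumradius 8 (constant along its height) (area = (6/2)·8.000²·sin(360°/6) = 166.28 mm²); the cylinder at (5, 8.5) does not reach this height (z outside [7.5, 23.5]); Subtracting the remaining from the first: starting from the r=11 cylinder (314.37 mm²), the r=8 cylinder at (1.5, -3) partially overlaps it — only the 161.43 mm² overlap (of its 166.28 mm²) is removed, clipping the outline — area = 152.94 mm²; (rotated 25° about Z; rotation is an isometry so areas/perimeters/island counts are preserved). Overall, the cross-section is a single solid region. Net area = 152.94 mm².

152.94 mm²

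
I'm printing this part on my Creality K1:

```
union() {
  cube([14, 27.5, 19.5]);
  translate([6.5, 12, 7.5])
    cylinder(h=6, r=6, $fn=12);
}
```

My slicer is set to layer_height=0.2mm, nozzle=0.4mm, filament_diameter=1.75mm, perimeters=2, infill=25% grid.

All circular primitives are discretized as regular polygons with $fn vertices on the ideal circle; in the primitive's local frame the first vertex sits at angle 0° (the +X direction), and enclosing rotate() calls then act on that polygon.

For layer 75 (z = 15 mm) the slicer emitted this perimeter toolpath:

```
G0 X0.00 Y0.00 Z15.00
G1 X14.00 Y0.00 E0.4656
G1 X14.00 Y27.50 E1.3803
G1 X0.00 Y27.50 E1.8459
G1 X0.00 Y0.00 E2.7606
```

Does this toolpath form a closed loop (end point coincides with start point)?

Start point (G0): (0.00, 0.00). End point (last G1): the path returns to the start — closed.

yes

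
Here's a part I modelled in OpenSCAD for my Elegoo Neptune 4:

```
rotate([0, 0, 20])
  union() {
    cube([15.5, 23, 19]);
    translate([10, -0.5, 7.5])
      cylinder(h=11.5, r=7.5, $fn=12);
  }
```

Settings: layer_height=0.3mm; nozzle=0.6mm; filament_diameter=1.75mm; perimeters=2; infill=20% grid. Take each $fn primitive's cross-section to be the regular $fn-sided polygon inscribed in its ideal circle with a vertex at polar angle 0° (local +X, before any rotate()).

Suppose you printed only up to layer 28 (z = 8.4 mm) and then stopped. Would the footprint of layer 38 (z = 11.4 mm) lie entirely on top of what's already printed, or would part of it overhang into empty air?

entirely on top

Compare the two slices. At z = 8.4: the cube is present — its section is the full 15.5×23 rectangle (area 356.50 mm²); the r=7.5 cylinder at (10, -0.5) gives a regular 12-gon of circumradius 7.5 (constant along its height) (area = (12/2)·7.500²·sin(360°/12) = 168.75 mm²); Combining (union): the regions partially overlap — summed areas 525.25 mm² minus the doubly-counted overlap 71.80 mm² gives 453.45 mm² — area = 453.45 mm²; (rotated 20° about Z; rotation is an isometry so areas/perimeters/island counts are preserved). At z = 11.4: the cube (footprint 15.5×23) is included at this height (area 356.50 mm²); the cylinder at (10, -0.5): section is a regular 12-gon, circumradius r=7.5 (area = (12/2)·7.500²·sin(360°/12) = 168.75 mm²); Combining (union): the regions partially overlap — summed areas 525.25 mm² minus the doubly-counted overlap 71.80 mm² gives 453.45 mm² — area = 453.45 mm²; (whole slice rotated 20° about Z — lengths, areas and connectivity unchanged). Checking containment: the cross-section at z = 11.4 is a subset of the cross-section at z = 8.4.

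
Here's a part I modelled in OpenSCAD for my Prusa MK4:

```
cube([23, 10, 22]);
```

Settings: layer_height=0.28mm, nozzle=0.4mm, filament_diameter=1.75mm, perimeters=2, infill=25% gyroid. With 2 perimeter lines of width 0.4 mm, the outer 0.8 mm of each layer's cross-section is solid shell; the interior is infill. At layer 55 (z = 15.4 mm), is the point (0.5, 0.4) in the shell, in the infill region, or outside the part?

At z = 15.4 mm: the cube (footprint 23×10) is included at this height. Overall, the cross-section is a single solid region. The nearest boundary edge runs (0.00, 0.00)→(23.00, 0.00); distance from the point to it = 0.40 mm. The point is inside the cross-section, 0.40 mm from the nearest boundary — within the 0.8 mm shell band (2 × 0.4).

shell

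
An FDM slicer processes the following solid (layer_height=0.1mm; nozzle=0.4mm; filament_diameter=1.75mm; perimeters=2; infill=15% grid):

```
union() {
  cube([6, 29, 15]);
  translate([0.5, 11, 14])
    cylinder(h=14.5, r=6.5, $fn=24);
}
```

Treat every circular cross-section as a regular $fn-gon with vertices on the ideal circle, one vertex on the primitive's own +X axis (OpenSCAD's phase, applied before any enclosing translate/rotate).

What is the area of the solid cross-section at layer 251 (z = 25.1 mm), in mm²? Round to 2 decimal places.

131.22 mm²

At z = 25.1 mm: the cube does not reach this height (z outside [0, 15]); the r=6.5 cylinder at (0.5, 11) contributes a regular 24-gon of circumradius 6.5 (area = (24/2)·6.500²·sin(360°/24) = 131.22 mm²); Merging all regions: only the r=6.5 cylinder at (0.5, 11) is present, so the union is just that shape — area = 131.22 mm². Overall, the cross-section is a single solid region. Net area = 131.22 mm².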